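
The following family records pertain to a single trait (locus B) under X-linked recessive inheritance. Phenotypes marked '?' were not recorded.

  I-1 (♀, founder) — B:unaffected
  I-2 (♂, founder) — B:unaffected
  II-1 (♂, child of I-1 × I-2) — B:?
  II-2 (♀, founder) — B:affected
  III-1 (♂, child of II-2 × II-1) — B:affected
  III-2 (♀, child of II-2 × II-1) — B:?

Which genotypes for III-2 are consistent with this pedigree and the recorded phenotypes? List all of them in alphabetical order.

B/I-1 un ·: X^BX^B|X^BX^b
B/I-2 un ·: X^BY
B/II-1 ? I-1×I-2: X^BY|X^bY
B/II-2 aff ·: X^bX^b
B/III-1 aff II-2×II-1: X^bY
B/III-2 ? II-2×II-1: X^BX^b|X^bX^b
⇒ B over [I-1,I-2,II-1,II-2,III-1,III-2]: 3 consistent

III-2 ∈ {X^BX^b, X^bX^b}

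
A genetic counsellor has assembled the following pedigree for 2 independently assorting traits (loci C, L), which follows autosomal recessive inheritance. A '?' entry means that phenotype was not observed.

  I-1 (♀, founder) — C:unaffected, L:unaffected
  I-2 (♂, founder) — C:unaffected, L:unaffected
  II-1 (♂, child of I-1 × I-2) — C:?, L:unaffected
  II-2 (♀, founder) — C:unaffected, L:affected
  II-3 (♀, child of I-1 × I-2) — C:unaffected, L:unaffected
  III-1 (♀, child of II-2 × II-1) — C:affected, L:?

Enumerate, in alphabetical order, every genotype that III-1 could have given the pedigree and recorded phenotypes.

C/I-1 un ·: CC|Cc
C/I-2 un ·: CC|Cc
C/II-1 ? I-1×I-2: Cc|cc
C/II-2 un ·: Cc
C/II-3 un I-1×I-2: CC|Cc
C/III-1 aff II-2×II-1: cc
⇒ C over [I-1,I-2,II-1,II-2,II-3,III-1]: 8 consistent
L/I-1 un ·: LL|Ll
L/I-2 un ·: LL|Ll
L/II-1 un I-1×I-2: LL|Ll
L/II-2 aff ·: ll
L/II-3 un I-1×I-2: LL|Ll
L/III-1 ? II-2×II-1: Ll|ll
⇒ L over [I-1,I-2,II-1,II-2,II-3,III-1]: 19 consistent

III-1 ∈ {cc Ll, cc ll}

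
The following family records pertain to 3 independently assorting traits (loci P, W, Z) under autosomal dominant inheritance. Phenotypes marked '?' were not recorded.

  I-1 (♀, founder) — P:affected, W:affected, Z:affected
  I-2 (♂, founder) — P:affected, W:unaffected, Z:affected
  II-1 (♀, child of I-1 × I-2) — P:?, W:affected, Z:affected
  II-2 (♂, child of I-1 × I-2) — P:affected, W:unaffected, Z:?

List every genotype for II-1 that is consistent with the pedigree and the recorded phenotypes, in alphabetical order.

P/I-1 aff ·: Pp|PP
P/I-2 aff ·: Pp|PP
P/II-1 ? I-1×I-2: pp|Pp|PP
P/II-2 aff I-1×I-2: Pp|PP
⇒ P over [I-1,I-2,II-1,II-2]: 15 consistent
W/I-1 aff ·: Ww
W/I-2 un ·: ww
W/II-1 aff I-1×I-2: Ww
W/II-2 un I-1×I-2: ww
⇒ W over [I-1,I-2,II-1,II-2]: 1 consistent
Z/I-1 aff ·: Zz|ZZ
Z/I-2 aff ·: Zz|ZZ
Z/II-1 aff I-1×I-2: Zz|ZZ
Z/II-2 ? I-1×I-2: zz|Zz|ZZ
⇒ Z over [I-1,I-2,II-1,II-2]: 15 consistent

II-1 ∈ {PP Ww ZZ, PP Ww Zz, Pp Ww ZZ, Pp Ww Zz, pp Ww ZZ, pp Ww Zz}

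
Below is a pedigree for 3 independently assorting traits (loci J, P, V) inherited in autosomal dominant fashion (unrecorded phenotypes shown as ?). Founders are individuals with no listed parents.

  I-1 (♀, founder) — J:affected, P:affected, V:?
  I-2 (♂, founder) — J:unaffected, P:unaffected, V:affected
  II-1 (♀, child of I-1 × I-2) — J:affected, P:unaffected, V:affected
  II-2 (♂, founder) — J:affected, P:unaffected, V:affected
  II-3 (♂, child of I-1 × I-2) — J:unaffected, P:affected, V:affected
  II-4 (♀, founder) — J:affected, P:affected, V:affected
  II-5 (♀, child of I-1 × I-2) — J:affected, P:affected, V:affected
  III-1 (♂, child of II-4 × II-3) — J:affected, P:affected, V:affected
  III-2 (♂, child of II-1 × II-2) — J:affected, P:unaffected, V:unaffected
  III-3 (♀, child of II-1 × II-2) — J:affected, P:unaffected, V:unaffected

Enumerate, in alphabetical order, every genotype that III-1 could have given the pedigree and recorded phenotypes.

J/I-1 aff ·: Jj
J/I-2 un ·: jj
J/II-1 aff I-1×I-2: Jj
J/II-2 aff ·: Jj|JJ
J/II-3 un I-1×I-2: jj
J/II-4 aff ·: Jj|JJ
J/II-5 aff I-1×I-2: Jj
J/III-1 aff II-4×II-3: Jj
J/III-2 aff II-1×II-2: Jj|JJ
J/III-3 aff II-1×II-2: Jj|JJ
⇒ J over [I-1,I-2,II-1,II-2,II-3,II-4,II-5,III-1,III-2,III-3]: 16 consistent
P/I-1 aff ·: Pp
P/I-2 un ·: pp
P/II-1 un I-1×I-2: pp
P/II-2 un ·: pp
P/II-3 aff I-1×I-2: Pp
P/II-4 aff ·: Pp|PP
P/II-5 aff I-1×I-2: Pp
P/III-1 aff II-4×II-3: Pp|PP
P/III-2 un II-1×II-2: pp
P/III-3 un II-1×II-2: pp
⇒ P over [I-1,I-2,II-1,II-2,II-3,II-4,II-5,III-1,III-2,III-3]: 4 consistent
V/I-1 ? ·: vv|Vv|VV
V/I-2 aff ·: Vv|VV
V/II-1 aff I-1×I-2: Vv
V/II-2 aff ·: Vv
V/II-3 aff I-1×I-2: Vv|VV
V/II-4 aff ·: Vv|VV
V/II-5 aff I-1×I-2: Vv|VV
V/III-1 aff II-4×II-3: Vv|VV
V/III-2 un II-1×II-2: vv
V/III-3 un II-1×II-2: vv
⇒ V over [I-1,I-2,II-1,II-2,II-3,II-4,II-5,III-1,III-2,III-3]: 50 consistent

III-1 ∈ {Jj PP VV, Jj PP Vv, Jj Pp VV, Jj Pp Vv}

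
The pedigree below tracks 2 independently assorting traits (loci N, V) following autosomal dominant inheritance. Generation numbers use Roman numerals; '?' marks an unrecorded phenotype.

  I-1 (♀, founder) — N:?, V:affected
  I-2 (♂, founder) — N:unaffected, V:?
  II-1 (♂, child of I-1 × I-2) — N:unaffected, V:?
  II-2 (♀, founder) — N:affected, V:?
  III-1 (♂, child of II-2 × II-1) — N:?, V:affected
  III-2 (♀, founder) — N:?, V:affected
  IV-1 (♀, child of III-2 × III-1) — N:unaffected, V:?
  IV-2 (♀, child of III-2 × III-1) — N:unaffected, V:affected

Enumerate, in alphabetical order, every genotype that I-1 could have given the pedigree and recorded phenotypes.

I-1 ∈ {Nn VV, Nn Vv, nn VV, nn Vv}

N/I-1 ? ·: nn|Nn
N/I-2 un ·: nn
N/II-1 un I-1×I-2: nn
N/II-2 aff ·: Nn|NN
N/III-1 ? II-2×II-1: nn|Nn
N/III-2 ? ·: nn|Nn
N/IV-1 un III-2×III-1: nn
N/IV-2 un III-2×III-1: nn
⇒ N over [I-1,I-2,II-1,II-2,III-1,III-2,IV-1,IV-2]: 12 consistent
V/I-1 aff ·: Vv|VV
V/I-2 ? ·: vv|Vv|VV
V/II-1 ? I-1×I-2: vv|Vv|VV
V/II-2 ? ·: vv|Vv|VV
V/III-1 aff II-2×II-1: Vv|VV
V/III-2 aff ·: Vv|VV
V/IV-1 ? III-2×III-1: vv|Vv|VV
V/IV-2 aff III-2×III-1: Vv|VV
⇒ V over [I-1,I-2,II-1,II-2,III-1,III-2,IV-1,IV-2]: 360 consistent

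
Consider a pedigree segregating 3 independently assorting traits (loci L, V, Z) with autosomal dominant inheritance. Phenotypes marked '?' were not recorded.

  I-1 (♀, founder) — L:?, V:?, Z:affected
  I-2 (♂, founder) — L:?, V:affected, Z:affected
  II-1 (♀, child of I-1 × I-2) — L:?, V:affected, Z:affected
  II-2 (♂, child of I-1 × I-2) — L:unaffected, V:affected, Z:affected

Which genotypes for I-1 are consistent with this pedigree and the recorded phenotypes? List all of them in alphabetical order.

I-1 ∈ {Ll VV ZZ, Ll VV Zz, Ll Vv ZZ, Ll Vv Zz, Ll vv ZZ, Ll vv Zz, ll VV ZZ, ll VV Zz, ll Vv ZZ, ll Vv Zz, ll vv ZZ, ll vv Zz}

L/I-1 ? ·: ll|Ll
L/I-2 ? ·: ll|Ll
L/II-1 ? I-1×I-2: ll|Ll|LL
L/II-2 un I-1×I-2: ll
⇒ L over [I-1,I-2,II-1,II-2]: 8 consistent
V/I-1 ? ·: vv|Vv|VV
V/I-2 aff ·: Vv|VV
V/II-1 aff I-1×I-2: Vv|VV
V/II-2 aff I-1×I-2: Vv|VV
⇒ V over [I-1,I-2,II-1,II-2]: 15 consistent
Z/I-1 aff ·: Zz|ZZ
Z/I-2 aff ·: Zz|ZZ
Z/II-1 aff I-1×I-2: Zz|ZZ
Z/II-2 aff I-1×I-2: Zz|ZZ
⇒ Z over [I-1,I-2,II-1,II-2]: 13 consistent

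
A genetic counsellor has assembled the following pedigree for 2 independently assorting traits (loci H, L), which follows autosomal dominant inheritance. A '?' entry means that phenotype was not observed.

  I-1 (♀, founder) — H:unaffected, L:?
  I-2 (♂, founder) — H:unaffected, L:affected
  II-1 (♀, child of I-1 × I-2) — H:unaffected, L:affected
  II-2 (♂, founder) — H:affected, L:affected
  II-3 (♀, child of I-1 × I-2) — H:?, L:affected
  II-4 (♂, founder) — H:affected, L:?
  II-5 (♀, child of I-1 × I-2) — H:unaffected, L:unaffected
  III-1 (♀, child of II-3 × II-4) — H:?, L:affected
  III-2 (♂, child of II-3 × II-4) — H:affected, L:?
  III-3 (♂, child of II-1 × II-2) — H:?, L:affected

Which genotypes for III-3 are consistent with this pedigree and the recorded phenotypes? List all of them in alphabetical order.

III-3 ∈ {Hh LL, Hh Ll, hh LL, hh Ll}

H/I-1 un ·: hh
H/I-2 un ·: hh
H/II-1 un I-1×I-2: hh
H/II-2 aff ·: Hh|HH
H/II-3 ? I-1×I-2: hh
H/II-4 aff ·: Hh|HH
H/II-5 un I-1×I-2: hh
H/III-1 ? II-3×II-4: hh|Hh
H/III-2 aff II-3×II-4: Hh
H/III-3 ? II-1×II-2: hh|Hh
⇒ H over [I-1,I-2,II-1,II-2,II-3,II-4,II-5,III-1,III-2,III-3]: 9 consistent
L/I-1 ? ·: ll|Ll
L/I-2 aff ·: Ll
L/II-1 aff I-1×I-2: Ll|LL
L/II-2 aff ·: Ll|LL
L/II-3 aff I-1×I-2: Ll|LL
L/II-4 ? ·: ll|Ll|LL
L/II-5 un I-1×I-2: ll
L/III-1 aff II-3×II-4: Ll|LL
L/III-2 ? II-3×II-4: ll|Ll|LL
L/III-3 aff II-1×II-2: Ll|LL
⇒ L over [I-1,I-2,II-1,II-2,II-3,II-4,II-5,III-1,III-2,III-3]: 174 consistent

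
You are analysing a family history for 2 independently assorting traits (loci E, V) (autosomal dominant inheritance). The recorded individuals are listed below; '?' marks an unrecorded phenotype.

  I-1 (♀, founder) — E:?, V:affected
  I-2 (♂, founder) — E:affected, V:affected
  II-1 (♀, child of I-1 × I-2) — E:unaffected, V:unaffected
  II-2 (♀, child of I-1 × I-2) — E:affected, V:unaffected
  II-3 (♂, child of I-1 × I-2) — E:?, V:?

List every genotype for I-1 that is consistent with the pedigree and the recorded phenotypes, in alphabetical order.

I-1 ∈ {Ee Vv, ee Vv}

E/I-1 ? ·: ee|Ee
E/I-2 aff ·: Ee
E/II-1 un I-1×I-2: ee
E/II-2 aff I-1×I-2: Ee|EE
E/II-3 ? I-1×I-2: ee|Ee|EE
⇒ E over [I-1,I-2,II-1,II-2,II-3]: 8 consistent
V/I-1 aff ·: Vv
V/I-2 aff ·: Vv
V/II-1 un I-1×I-2: vv
V/II-2 un I-1×I-2: vv
V/II-3 ? I-1×I-2: vv|Vv|VV
⇒ V over [I-1,I-2,II-1,II-2,II-3]: 3 consistent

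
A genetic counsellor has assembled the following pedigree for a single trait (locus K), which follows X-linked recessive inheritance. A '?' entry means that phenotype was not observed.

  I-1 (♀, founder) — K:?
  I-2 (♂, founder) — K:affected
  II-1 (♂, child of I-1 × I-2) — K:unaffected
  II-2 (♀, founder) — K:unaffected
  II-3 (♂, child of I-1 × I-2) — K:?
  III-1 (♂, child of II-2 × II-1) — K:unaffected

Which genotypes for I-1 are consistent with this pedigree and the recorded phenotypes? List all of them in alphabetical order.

I-1 ∈ {X^KX^K, X^KX^k}

K/I-1 ? ·: X^KX^K|X^KX^k
K/I-2 aff ·: X^kY
K/II-1 un I-1×I-2: X^KY
K/II-2 un ·: X^KX^K|X^KX^k
K/II-3 ? I-1×I-2: X^KY|X^kY
K/III-1 un II-2×II-1: X^KY
⇒ K over [I-1,I-2,II-1,II-2,II-3,III-1]: 6 consistent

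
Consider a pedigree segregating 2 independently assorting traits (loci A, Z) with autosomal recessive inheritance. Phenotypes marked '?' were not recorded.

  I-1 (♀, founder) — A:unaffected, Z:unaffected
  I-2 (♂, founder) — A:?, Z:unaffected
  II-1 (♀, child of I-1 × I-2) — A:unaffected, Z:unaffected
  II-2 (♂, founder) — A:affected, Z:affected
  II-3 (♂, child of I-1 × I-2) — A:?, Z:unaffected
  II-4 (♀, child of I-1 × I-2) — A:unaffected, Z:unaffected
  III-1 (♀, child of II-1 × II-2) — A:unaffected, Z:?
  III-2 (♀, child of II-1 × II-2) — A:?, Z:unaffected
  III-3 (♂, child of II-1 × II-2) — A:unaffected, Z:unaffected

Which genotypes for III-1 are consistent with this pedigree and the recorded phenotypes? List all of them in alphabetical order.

A/I-1 un ·: AA|Aa
A/I-2 ? ·: AA|Aa|aa
A/II-1 un I-1×I-2: AA|Aa
A/II-2 aff ·: aa
A/II-3 ? I-1×I-2: AA|Aa|aa
A/II-4 un I-1×I-2: AA|Aa
A/III-1 un II-1×II-2: Aa
A/III-2 ? II-1×II-2: Aa|aa
A/III-3 un II-1×II-2: Aa
⇒ A over [I-1,I-2,II-1,II-2,II-3,II-4,III-1,III-2,III-3]: 49 consistent
Z/I-1 un ·: ZZ|Zz
Z/I-2 un ·: ZZ|Zz
Z/II-1 un I-1×I-2: ZZ|Zz
Z/II-2 aff ·: zz
Z/II-3 un I-1×I-2: ZZ|Zz
Z/II-4 un I-1×I-2: ZZ|Zz
Z/III-1 ? II-1×II-2: Zz|zz
Z/III-2 un II-1×II-2: Zz
Z/III-3 un II-1×II-2: Zz
⇒ Z over [I-1,I-2,II-1,II-2,II-3,II-4,III-1,III-2,III-3]: 37 consistent

III-1 ∈ {Aa Zz, Aa zz}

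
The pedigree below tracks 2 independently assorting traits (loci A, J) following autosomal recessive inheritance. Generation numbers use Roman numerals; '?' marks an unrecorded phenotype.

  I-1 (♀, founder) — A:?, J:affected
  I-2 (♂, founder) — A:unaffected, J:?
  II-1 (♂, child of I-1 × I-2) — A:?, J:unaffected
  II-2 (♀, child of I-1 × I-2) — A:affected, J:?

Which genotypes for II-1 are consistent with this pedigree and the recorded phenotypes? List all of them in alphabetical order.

II-1 ∈ {AA Jj, Aa Jj, aa Jj}

A/I-1 ? ·: Aa|aa
A/I-2 un ·: Aa
A/II-1 ? I-1×I-2: AA|Aa|aa
A/II-2 aff I-1×I-2: aa
⇒ A over [I-1,I-2,II-1,II-2]: 5 consistent
J/I-1 aff ·: jj
J/I-2 ? ·: JJ|Jj
J/II-1 un I-1×I-2: Jj
J/II-2 ? I-1×I-2: Jj|jj
⇒ J over [I-1,I-2,II-1,II-2]: 3 consistent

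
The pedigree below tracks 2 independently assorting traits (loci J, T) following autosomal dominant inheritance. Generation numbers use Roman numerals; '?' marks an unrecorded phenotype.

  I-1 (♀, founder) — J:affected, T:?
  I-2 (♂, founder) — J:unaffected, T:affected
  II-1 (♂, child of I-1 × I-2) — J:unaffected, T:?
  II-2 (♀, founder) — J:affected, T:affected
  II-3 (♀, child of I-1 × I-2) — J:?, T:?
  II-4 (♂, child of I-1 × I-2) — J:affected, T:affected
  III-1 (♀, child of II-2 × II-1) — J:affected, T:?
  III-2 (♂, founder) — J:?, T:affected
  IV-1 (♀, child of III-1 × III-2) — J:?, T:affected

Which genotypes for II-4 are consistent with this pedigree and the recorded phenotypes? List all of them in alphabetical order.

J/I-1 aff ·: Jj
J/I-2 un ·: jj
J/II-1 un I-1×I-2: jj
J/II-2 aff ·: Jj|JJ
J/II-3 ? I-1×I-2: jj|Jj
J/II-4 aff I-1×I-2: Jj
J/III-1 aff II-2×II-1: Jj
J/III-2 ? ·: jj|Jj|JJ
J/IV-1 ? III-1×III-2: jj|Jj|JJ
⇒ J over [I-1,I-2,II-1,II-2,II-3,II-4,III-1,III-2,IV-1]: 28 consistent
T/I-1 ? ·: tt|Tt|TT
T/I-2 aff ·: Tt|TT
T/II-1 ? I-1×I-2: tt|Tt|TT
T/II-2 aff ·: Tt|TT
T/II-3 ? I-1×I-2: tt|Tt|TT
T/II-4 aff I-1×I-2: Tt|TT
T/III-1 ? II-2×II-1: tt|Tt|TT
T/III-2 aff ·: Tt|TT
T/IV-1 aff III-1×III-2: Tt|TT
⇒ T over [I-1,I-2,II-1,II-2,II-3,II-4,III-1,III-2,IV-1]: 502 consistent

II-4 ∈ {Jj TT, Jj Tt}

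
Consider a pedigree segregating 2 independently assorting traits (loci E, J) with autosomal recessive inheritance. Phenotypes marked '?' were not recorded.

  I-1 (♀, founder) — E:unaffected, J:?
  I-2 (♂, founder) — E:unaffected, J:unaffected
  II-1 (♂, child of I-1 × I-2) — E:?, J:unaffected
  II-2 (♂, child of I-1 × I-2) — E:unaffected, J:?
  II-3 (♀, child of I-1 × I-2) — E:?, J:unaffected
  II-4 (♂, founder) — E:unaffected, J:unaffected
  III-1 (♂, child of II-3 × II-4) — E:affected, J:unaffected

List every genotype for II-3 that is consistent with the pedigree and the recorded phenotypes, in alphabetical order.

II-3 ∈ {Ee JJ, Ee Jj, ee JJ, ee Jj}

E/I-1 un ·: EE|Ee
E/I-2 un ·: EE|Ee
E/II-1 ? I-1×I-2: EE|Ee|ee
E/II-2 un I-1×I-2: EE|Ee
E/II-3 ? I-1×I-2: Ee|ee
E/II-4 un ·: Ee
E/III-1 aff II-3×II-4: ee
⇒ E over [I-1,I-2,II-1,II-2,II-3,II-4,III-1]: 20 consistent
J/I-1 ? ·: JJ|Jj|jj
J/I-2 un ·: JJ|Jj
J/II-1 un I-1×I-2: JJ|Jj
J/II-2 ? I-1×I-2: JJ|Jj|jj
J/II-3 un I-1×I-2: JJ|Jj
J/II-4 un ·: JJ|Jj
J/III-1 un II-3×II-4: JJ|Jj
⇒ J over [I-1,I-2,II-1,II-2,II-3,II-4,III-1]: 113 consistent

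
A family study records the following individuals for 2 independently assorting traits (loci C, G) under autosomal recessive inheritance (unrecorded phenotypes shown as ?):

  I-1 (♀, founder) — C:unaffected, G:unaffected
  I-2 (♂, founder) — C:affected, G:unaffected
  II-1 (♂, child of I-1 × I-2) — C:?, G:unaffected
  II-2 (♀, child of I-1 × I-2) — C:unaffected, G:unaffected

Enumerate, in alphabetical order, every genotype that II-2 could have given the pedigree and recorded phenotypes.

II-2 ∈ {Cc GG, Cc Gg}

C/I-1 un ·: CC|Cc
C/I-2 aff ·: cc
C/II-1 ? I-1×I-2: Cc|cc
C/II-2 un I-1×I-2: Cc
⇒ C over [I-1,I-2,II-1,II-2]: 3 consistent
G/I-1 un ·: GG|Gg
G/I-2 un ·: GG|Gg
G/II-1 un I-1×I-2: GG|Gg
G/II-2 un I-1×I-2: GG|Gg
⇒ G over [I-1,I-2,II-1,II-2]: 13 consistent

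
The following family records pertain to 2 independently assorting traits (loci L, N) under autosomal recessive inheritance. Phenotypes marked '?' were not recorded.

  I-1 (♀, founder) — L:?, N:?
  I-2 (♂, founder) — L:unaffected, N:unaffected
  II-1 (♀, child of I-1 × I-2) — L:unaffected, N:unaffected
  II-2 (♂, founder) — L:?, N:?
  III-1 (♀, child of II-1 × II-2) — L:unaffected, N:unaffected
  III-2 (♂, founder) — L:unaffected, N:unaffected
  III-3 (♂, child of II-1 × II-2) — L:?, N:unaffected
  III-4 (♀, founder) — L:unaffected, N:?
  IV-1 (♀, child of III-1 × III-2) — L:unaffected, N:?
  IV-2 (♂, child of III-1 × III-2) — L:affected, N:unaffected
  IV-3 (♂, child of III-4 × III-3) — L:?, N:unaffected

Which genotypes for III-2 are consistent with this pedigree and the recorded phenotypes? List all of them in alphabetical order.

L/I-1 ? ·: LL|Ll|ll
L/I-2 un ·: LL|Ll
L/II-1 un I-1×I-2: LL|Ll
L/II-2 ? ·: LL|Ll|ll
L/III-1 un II-1×II-2: Ll
L/III-2 un ·: Ll
L/III-3 ? II-1×II-2: LL|Ll|ll
L/III-4 un ·: LL|Ll
L/IV-1 un III-1×III-2: LL|Ll
L/IV-2 aff III-1×III-2: ll
L/IV-3 ? III-4×III-3: LL|Ll|ll
⇒ L over [I-1,I-2,II-1,II-2,III-1,III-2,III-3,III-4,IV-1,IV-2,IV-3]: 374 consistent
N/I-1 ? ·: NN|Nn|nn
N/I-2 un ·: NN|Nn
N/II-1 un I-1×I-2: NN|Nn
N/II-2 ? ·: NN|Nn|nn
N/III-1 un II-1×II-2: NN|Nn
N/III-2 un ·: NN|Nn
N/III-3 un II-1×II-2: NN|Nn
N/III-4 ? ·: NN|Nn|nn
N/IV-1 ? III-1×III-2: NN|Nn|nn
N/IV-2 un III-1×III-2: NN|Nn
N/IV-3 un III-4×III-3: NN|Nn
⇒ N over [I-1,I-2,II-1,II-2,III-1,III-2,III-3,III-4,IV-1,IV-2,IV-3]: 2420 consistent

III-2 ∈ {Ll NN, Ll Nn}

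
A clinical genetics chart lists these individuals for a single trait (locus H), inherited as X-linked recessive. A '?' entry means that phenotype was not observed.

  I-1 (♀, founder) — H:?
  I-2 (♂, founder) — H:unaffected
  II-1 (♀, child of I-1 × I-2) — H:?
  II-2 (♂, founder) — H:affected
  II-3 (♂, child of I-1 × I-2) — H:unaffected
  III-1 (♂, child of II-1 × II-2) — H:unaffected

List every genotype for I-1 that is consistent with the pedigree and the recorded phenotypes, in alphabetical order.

H/I-1 ? ·: X^HX^H|X^HX^h
H/I-2 un ·: X^HY
H/II-1 ? I-1×I-2: X^HX^H|X^HX^h
H/II-2 aff ·: X^hY
H/II-3 un I-1×I-2: X^HY
H/III-1 un II-1×II-2: X^HY
⇒ H over [I-1,I-2,II-1,II-2,II-3,III-1]: 3 consistent

I-1 ∈ {X^HX^H, X^HX^h}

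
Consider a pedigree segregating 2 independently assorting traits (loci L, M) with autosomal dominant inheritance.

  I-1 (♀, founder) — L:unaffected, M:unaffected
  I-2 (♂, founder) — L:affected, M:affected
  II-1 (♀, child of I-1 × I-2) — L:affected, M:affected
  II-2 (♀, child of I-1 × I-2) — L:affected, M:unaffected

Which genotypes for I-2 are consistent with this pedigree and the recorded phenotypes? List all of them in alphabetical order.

L/I-1 un ·: ll
L/I-2 aff ·: Ll|LL
L/II-1 aff I-1×I-2: Ll
L/II-2 aff I-1×I-2: Ll
⇒ L over [I-1,I-2,II-1,II-2]: 2 consistent
M/I-1 un ·: mm
M/I-2 aff ·: Mm
M/II-1 aff I-1×I-2: Mm
M/II-2 un I-1×I-2: mm
⇒ M over [I-1,I-2,II-1,II-2]: 1 consistent

I-2 ∈ {LL Mm, Ll Mm}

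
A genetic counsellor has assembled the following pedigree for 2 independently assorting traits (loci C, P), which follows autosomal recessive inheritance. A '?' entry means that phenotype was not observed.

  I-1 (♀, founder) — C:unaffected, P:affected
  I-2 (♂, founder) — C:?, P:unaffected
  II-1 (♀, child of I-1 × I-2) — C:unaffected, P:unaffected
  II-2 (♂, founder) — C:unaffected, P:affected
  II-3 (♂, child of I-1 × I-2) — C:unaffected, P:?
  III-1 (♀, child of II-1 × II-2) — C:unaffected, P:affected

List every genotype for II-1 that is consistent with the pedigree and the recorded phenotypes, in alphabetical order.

C/I-1 un ·: CC|Cc
C/I-2 ? ·: CC|Cc|cc
C/II-1 un I-1×I-2: CC|Cc
C/II-2 un ·: CC|Cc
C/II-3 un I-1×I-2: CC|Cc
C/III-1 un II-1×II-2: CC|Cc
⇒ C over [I-1,I-2,II-1,II-2,II-3,III-1]: 53 consistent
P/I-1 aff ·: pp
P/I-2 un ·: PP|Pp
P/II-1 un I-1×I-2: Pp
P/II-2 aff ·: pp
P/II-3 ? I-1×I-2: Pp|pp
P/III-1 aff II-1×II-2: pp
⇒ P over [I-1,I-2,II-1,II-2,II-3,III-1]: 3 consistent

II-1 ∈ {CC Pp, Cc Pp}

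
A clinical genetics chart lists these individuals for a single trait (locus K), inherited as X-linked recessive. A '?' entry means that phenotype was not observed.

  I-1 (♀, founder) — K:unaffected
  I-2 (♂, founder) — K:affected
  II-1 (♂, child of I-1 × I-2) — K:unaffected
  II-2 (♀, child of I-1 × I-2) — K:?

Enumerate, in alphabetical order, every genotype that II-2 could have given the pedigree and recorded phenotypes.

II-2 ∈ {X^KX^k, X^kX^k}

K/I-1 un ·: X^KX^K|X^KX^k
K/I-2 aff ·: X^kY
K/II-1 un I-1×I-2: X^KY
K/II-2 ? I-1×I-2: X^KX^k|X^kX^k
⇒ K over [I-1,I-2,II-1,II-2]: 3 consistent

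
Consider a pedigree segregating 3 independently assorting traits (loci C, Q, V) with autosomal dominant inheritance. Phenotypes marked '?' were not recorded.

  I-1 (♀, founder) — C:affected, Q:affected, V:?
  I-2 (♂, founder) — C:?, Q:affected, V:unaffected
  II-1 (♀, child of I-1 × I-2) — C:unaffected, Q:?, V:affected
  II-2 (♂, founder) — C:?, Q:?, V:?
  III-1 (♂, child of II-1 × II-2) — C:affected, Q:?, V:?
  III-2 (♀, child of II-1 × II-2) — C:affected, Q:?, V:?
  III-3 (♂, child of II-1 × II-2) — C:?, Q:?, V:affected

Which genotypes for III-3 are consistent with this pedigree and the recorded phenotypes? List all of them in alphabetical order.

C/I-1 aff ·: Cc
C/I-2 ? ·: cc|Cc
C/II-1 un I-1×I-2: cc
C/II-2 ? ·: Cc|CC
C/III-1 aff II-1×II-2: Cc
C/III-2 aff II-1×II-2: Cc
C/III-3 ? II-1×II-2: cc|Cc
⇒ C over [I-1,I-2,II-1,II-2,III-1,III-2,III-3]: 6 consistent
Q/I-1 aff ·: Qq|QQ
Q/I-2 aff ·: Qq|QQ
Q/II-1 ? I-1×I-2: qq|Qq|QQ
Q/II-2 ? ·: qq|Qq|QQ
Q/III-1 ? II-1×II-2: qq|Qq|QQ
Q/III-2 ? II-1×II-2: qq|Qq|QQ
Q/III-3 ? II-1×II-2: qq|Qq|QQ
⇒ Q over [I-1,I-2,II-1,II-2,III-1,III-2,III-3]: 179 consistent
V/I-1 ? ·: Vv|VV
V/I-2 un ·: vv
V/II-1 aff I-1×I-2: Vv
V/II-2 ? ·: vv|Vv|VV
V/III-1 ? II-1×II-2: vv|Vv|VV
V/III-2 ? II-1×II-2: vv|Vv|VV
V/III-3 aff II-1×II-2: Vv|VV
⇒ V over [I-1,I-2,II-1,II-2,III-1,III-2,III-3]: 60 consistent

III-3 ∈ {Cc QQ VV, Cc QQ Vv, Cc Qq VV, Cc Qq Vv, Cc qq VV, Cc qq Vv, cc QQ VV, cc QQ Vv, cc Qq VV, cc Qq Vv, cc qq VV, cc qq Vv}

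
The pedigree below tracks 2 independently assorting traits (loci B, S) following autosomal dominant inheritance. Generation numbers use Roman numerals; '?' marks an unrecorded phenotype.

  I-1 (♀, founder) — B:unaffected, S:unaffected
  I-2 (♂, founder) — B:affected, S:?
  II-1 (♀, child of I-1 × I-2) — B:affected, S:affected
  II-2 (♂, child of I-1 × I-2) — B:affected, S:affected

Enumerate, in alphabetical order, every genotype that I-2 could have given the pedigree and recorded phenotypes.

I-2 ∈ {BB SS, BB Ss, Bb SS, Bb Ss}

B/I-1 un ·: bb
B/I-2 aff ·: Bb|BB
B/II-1 aff I-1×I-2: Bb
B/II-2 aff I-1×I-2: Bb
⇒ B over [I-1,I-2,II-1,II-2]: 2 consistent
S/I-1 un ·: ss
S/I-2 ? ·: Ss|SS
S/II-1 aff I-1×I-2: Ss
S/II-2 aff I-1×I-2: Ss
⇒ S over [I-1,I-2,II-1,II-2]: 2 consistent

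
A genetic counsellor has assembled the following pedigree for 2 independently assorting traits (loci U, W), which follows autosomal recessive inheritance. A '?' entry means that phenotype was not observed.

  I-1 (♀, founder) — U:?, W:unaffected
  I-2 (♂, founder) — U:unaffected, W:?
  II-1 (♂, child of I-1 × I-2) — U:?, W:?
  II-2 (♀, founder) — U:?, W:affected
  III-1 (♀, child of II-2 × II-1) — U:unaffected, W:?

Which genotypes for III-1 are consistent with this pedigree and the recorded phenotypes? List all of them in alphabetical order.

U/I-1 ? ·: UU|Uu|uu
U/I-2 un ·: UU|Uu
U/II-1 ? I-1×I-2: UU|Uu|uu
U/II-2 ? ·: UU|Uu|uu
U/III-1 un II-2×II-1: UU|Uu
⇒ U over [I-1,I-2,II-1,II-2,III-1]: 45 consistent
W/I-1 un ·: WW|Ww
W/I-2 ? ·: WW|Ww|ww
W/II-1 ? I-1×I-2: WW|Ww|ww
W/II-2 aff ·: ww
W/III-1 ? II-2×II-1: Ww|ww
⇒ W over [I-1,I-2,II-1,II-2,III-1]: 16 consistent

III-1 ∈ {UU Ww, UU ww, Uu Ww, Uu ww}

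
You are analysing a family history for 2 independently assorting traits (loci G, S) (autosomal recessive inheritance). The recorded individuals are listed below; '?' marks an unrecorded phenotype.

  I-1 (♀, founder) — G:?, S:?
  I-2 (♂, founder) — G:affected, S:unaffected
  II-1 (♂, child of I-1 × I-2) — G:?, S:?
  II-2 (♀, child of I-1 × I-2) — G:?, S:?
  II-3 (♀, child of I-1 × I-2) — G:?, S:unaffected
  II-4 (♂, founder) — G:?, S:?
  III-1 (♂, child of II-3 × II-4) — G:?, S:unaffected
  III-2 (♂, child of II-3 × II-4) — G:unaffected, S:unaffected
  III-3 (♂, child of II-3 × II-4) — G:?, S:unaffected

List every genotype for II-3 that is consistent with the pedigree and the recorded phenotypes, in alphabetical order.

II-3 ∈ {Gg SS, Gg Ss, gg SS, gg Ss}

G/I-1 ? ·: GG|Gg|gg
G/I-2 aff ·: gg
G/II-1 ? I-1×I-2: Gg|gg
G/II-2 ? I-1×I-2: Gg|gg
G/II-3 ? I-1×I-2: Gg|gg
G/II-4 ? ·: GG|Gg|gg
G/III-1 ? II-3×II-4: GG|Gg|gg
G/III-2 un II-3×II-4: GG|Gg
G/III-3 ? II-3×II-4: GG|Gg|gg
⇒ G over [I-1,I-2,II-1,II-2,II-3,II-4,III-1,III-2,III-3]: 175 consistent
S/I-1 ? ·: SS|Ss|ss
S/I-2 un ·: SS|Ss
S/II-1 ? I-1×I-2: SS|Ss|ss
S/II-2 ? I-1×I-2: SS|Ss|ss
S/II-3 un I-1×I-2: SS|Ss
S/II-4 ? ·: SS|Ss|ss
S/III-1 un II-3×II-4: SS|Ss
S/III-2 un II-3×II-4: SS|Ss
S/III-3 un II-3×II-4: SS|Ss
⇒ S over [I-1,I-2,II-1,II-2,II-3,II-4,III-1,III-2,III-3]: 554 consistent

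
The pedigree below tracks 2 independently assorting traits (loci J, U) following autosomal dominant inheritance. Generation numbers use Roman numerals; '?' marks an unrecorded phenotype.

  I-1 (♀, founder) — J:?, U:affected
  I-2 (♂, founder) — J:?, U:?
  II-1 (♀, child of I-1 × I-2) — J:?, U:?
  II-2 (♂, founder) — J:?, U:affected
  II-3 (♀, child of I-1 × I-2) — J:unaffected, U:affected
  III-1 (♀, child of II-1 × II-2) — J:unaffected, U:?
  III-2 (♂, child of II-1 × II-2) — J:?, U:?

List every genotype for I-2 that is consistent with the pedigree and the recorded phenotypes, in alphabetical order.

I-2 ∈ {Jj UU, Jj Uu, Jj uu, jj UU, jj Uu, jj uu}

J/I-1 ? ·: jj|Jj
J/I-2 ? ·: jj|Jj
J/II-1 ? I-1×I-2: jj|Jj
J/II-2 ? ·: jj|Jj
J/II-3 un I-1×I-2: jj
J/III-1 un II-1×II-2: jj
J/III-2 ? II-1×II-2: jj|Jj|JJ
⇒ J over [I-1,I-2,II-1,II-2,II-3,III-1,III-2]: 27 consistent
U/I-1 aff ·: Uu|UU
U/I-2 ? ·: uu|Uu|UU
U/II-1 ? I-1×I-2: uu|Uu|UU
U/II-2 aff ·: Uu|UU
U/II-3 aff I-1×I-2: Uu|UU
U/III-1 ? II-1×II-2: uu|Uu|UU
U/III-2 ? II-1×II-2: uu|Uu|UU
⇒ U over [I-1,I-2,II-1,II-2,II-3,III-1,III-2]: 154 consistent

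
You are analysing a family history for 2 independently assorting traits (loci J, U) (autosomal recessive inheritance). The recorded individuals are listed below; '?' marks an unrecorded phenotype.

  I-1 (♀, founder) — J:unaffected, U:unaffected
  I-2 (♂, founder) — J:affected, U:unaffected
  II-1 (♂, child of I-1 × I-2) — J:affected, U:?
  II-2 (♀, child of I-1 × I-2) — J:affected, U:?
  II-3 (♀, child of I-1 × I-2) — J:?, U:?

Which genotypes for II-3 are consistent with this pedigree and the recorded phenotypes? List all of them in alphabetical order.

II-3 ∈ {Jj UU, Jj Uu, Jj uu, jj UU, jj Uu, jj uu}

J/I-1 un ·: Jj
J/I-2 aff ·: jj
J/II-1 aff I-1×I-2: jj
J/II-2 aff I-1×I-2: jj
J/II-3 ? I-1×I-2: Jj|jj
⇒ J over [I-1,I-2,II-1,II-2,II-3]: 2 consistent
U/I-1 un ·: UU|Uu
U/I-2 un ·: UU|Uu
U/II-1 ? I-1×I-2: UU|Uu|uu
U/II-2 ? I-1×I-2: UU|Uu|uu
U/II-3 ? I-1×I-2: UU|Uu|uu
⇒ U over [I-1,I-2,II-1,II-2,II-3]: 44 consistent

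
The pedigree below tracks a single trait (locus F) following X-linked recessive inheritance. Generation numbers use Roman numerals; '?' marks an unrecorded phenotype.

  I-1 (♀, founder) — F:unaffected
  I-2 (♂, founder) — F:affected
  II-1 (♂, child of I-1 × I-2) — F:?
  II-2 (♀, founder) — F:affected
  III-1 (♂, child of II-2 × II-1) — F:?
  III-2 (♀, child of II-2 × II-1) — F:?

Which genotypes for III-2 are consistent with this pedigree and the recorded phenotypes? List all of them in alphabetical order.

III-2 ∈ {X^FX^f, X^fX^f}

F/I-1 un ·: X^FX^F|X^FX^f
F/I-2 aff ·: X^fY
F/II-1 ? I-1×I-2: X^FY|X^fY
F/II-2 aff ·: X^fX^f
F/III-1 ? II-2×II-1: X^fY
F/III-2 ? II-2×II-1: X^FX^f|X^fX^f
⇒ F over [I-1,I-2,II-1,II-2,III-1,III-2]: 3 consistent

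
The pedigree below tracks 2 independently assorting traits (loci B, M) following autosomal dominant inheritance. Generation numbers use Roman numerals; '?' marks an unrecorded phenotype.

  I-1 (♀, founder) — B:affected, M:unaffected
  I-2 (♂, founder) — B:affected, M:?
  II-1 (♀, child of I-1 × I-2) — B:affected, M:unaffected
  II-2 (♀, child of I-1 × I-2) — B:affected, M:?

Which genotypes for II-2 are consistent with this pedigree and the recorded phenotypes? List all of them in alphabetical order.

II-2 ∈ {BB Mm, BB mm, Bb Mm, Bb mm}

B/I-1 aff ·: Bb|BB
B/I-2 aff ·: Bb|BB
B/II-1 aff I-1×I-2: Bb|BB
B/II-2 aff I-1×I-2: Bb|BB
⇒ B over [I-1,I-2,II-1,II-2]: 13 consistent
M/I-1 un ·: mm
M/I-2 ? ·: mm|Mm
M/II-1 un I-1×I-2: mm
M/II-2 ? I-1×I-2: mm|Mm
⇒ M over [I-1,I-2,II-1,II-2]: 3 consistent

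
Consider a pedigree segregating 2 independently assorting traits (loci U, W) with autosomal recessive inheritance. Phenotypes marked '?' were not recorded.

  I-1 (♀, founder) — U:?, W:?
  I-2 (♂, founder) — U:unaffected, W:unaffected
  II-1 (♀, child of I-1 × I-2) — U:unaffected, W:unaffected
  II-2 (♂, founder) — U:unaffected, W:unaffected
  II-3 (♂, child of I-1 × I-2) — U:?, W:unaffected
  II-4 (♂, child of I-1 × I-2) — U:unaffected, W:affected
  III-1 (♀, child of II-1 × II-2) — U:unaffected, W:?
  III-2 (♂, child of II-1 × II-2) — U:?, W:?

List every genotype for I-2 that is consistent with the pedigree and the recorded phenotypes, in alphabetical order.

I-2 ∈ {UU Ww, Uu Ww}

U/I-1 ? ·: UU|Uu|uu
U/I-2 un ·: UU|Uu
U/II-1 un I-1×I-2: UU|Uu
U/II-2 un ·: UU|Uu
U/II-3 ? I-1×I-2: UU|Uu|uu
U/II-4 un I-1×I-2: UU|Uu
U/III-1 un II-1×II-2: UU|Uu
U/III-2 ? II-1×II-2: UU|Uu|uu
⇒ U over [I-1,I-2,II-1,II-2,II-3,II-4,III-1,III-2]: 245 consistent
W/I-1 ? ·: Ww|ww
W/I-2 un ·: Ww
W/II-1 un I-1×I-2: WW|Ww
W/II-2 un ·: WW|Ww
W/II-3 un I-1×I-2: WW|Ww
W/II-4 aff I-1×I-2: ww
W/III-1 ? II-1×II-2: WW|Ww|ww
W/III-2 ? II-1×II-2: WW|Ww|ww
⇒ W over [I-1,I-2,II-1,II-2,II-3,II-4,III-1,III-2]: 49 consistent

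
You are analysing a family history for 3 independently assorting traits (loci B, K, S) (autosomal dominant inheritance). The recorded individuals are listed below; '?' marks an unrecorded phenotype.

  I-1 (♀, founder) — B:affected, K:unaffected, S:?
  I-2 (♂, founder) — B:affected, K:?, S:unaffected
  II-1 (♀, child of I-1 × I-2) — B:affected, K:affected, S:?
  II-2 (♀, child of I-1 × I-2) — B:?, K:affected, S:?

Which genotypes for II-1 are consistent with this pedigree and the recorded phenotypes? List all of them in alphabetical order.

II-1 ∈ {BB Kk Ss, BB Kk ss, Bb Kk Ss, Bb Kk ss}

B/I-1 aff ·: Bb|BB
B/I-2 aff ·: Bb|BB
B/II-1 aff I-1×I-2: Bb|BB
B/II-2 ? I-1×I-2: bb|Bb|BB
⇒ B over [I-1,I-2,II-1,II-2]: 15 consistent
K/I-1 un ·: kk
K/I-2 ? ·: Kk|KK
K/II-1 aff I-1×I-2: Kk
K/II-2 aff I-1×I-2: Kk
⇒ K over [I-1,I-2,II-1,II-2]: 2 consistent
S/I-1 ? ·: ss|Ss|SS
S/I-2 un ·: ss
S/II-1 ? I-1×I-2: ss|Ss
S/II-2 ? I-1×I-2: ss|Ss
⇒ S over [I-1,I-2,II-1,II-2]: 6 consistent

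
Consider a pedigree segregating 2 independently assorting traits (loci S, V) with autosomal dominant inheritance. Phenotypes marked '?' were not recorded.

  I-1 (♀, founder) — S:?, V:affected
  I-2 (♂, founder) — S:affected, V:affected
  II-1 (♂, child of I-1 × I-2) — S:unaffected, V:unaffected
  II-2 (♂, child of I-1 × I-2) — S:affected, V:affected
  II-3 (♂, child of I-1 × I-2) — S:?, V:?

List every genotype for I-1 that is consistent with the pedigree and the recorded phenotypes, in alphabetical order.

S/I-1 ? ·: ss|Ss
S/I-2 aff ·: Ss
S/II-1 un I-1×I-2: ss
S/II-2 aff I-1×I-2: Ss|SS
S/II-3 ? I-1×I-2: ss|Ss|SS
⇒ S over [I-1,I-2,II-1,II-2,II-3]: 8 consistent
V/I-1 aff ·: Vv
V/I-2 aff ·: Vv
V/II-1 un I-1×I-2: vv
V/II-2 aff I-1×I-2: Vv|VV
V/II-3 ? I-1×I-2: vv|Vv|VV
⇒ V over [I-1,I-2,II-1,II-2,II-3]: 6 consistent

I-1 ∈ {Ss Vv, ss Vv}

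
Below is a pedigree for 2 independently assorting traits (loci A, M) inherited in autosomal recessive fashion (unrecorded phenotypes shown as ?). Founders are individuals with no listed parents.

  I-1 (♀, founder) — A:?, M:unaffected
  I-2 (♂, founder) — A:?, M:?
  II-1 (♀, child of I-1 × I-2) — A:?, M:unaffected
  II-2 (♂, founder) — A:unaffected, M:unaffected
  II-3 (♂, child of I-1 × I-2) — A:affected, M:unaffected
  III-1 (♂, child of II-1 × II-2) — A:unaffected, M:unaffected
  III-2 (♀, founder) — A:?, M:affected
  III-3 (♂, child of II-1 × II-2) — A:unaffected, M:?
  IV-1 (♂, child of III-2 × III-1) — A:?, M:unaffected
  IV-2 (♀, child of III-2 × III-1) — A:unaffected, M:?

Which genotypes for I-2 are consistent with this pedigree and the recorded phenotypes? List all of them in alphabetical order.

I-2 ∈ {Aa MM, Aa Mm, Aa mm, aa MM, aa Mm, aa mm}

A/I-1 ? ·: Aa|aa
A/I-2 ? ·: Aa|aa
A/II-1 ? I-1×I-2: AA|Aa|aa
A/II-2 un ·: AA|Aa
A/II-3 aff I-1×I-2: aa
A/III-1 un II-1×II-2: AA|Aa
A/III-2 ? ·: AA|Aa|aa
A/III-3 un II-1×II-2: AA|Aa
A/IV-1 ? III-2×III-1: AA|Aa|aa
A/IV-2 un III-2×III-1: AA|Aa
⇒ A over [I-1,I-2,II-1,II-2,II-3,III-1,III-2,III-3,IV-1,IV-2]: 354 consistent
M/I-1 un ·: MM|Mm
M/I-2 ? ·: MM|Mm|mm
M/II-1 un I-1×I-2: MM|Mm
M/II-2 un ·: MM|Mm
M/II-3 un I-1×I-2: MM|Mm
M/III-1 un II-1×II-2: MM|Mm
M/III-2 aff ·: mm
M/III-3 ? II-1×II-2: MM|Mm|mm
M/IV-1 un III-2×III-1: Mm
M/IV-2 ? III-2×III-1: Mm|mm
⇒ M over [I-1,I-2,II-1,II-2,II-3,III-1,III-2,III-3,IV-1,IV-2]: 169 consistent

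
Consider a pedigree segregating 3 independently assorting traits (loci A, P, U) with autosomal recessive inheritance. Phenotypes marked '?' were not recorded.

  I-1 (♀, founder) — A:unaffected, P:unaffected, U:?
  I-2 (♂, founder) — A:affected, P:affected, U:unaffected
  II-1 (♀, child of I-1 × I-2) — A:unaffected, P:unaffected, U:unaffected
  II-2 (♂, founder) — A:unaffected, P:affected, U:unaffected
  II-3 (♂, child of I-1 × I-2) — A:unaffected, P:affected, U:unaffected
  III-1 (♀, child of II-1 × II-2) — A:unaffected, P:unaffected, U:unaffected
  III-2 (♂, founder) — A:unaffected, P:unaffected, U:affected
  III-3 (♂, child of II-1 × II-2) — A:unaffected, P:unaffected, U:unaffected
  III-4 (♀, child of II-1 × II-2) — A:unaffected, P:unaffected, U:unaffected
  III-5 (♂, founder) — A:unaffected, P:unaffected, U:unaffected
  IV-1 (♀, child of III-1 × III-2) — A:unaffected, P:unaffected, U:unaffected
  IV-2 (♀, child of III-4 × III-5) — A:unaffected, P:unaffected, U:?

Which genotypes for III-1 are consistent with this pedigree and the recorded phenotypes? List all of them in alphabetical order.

III-1 ∈ {AA Pp UU, AA Pp Uu, Aa Pp UU, Aa Pp Uu}

A/I-1 un ·: AA|Aa
A/I-2 aff ·: aa
A/II-1 un I-1×I-2: Aa
A/II-2 un ·: AA|Aa
A/II-3 un I-1×I-2: Aa
A/III-1 un II-1×II-2: AA|Aa
A/III-2 un ·: AA|Aa
A/III-3 un II-1×II-2: AA|Aa
A/III-4 un II-1×II-2: AA|Aa
A/III-5 un ·: AA|Aa
A/IV-1 un III-1×III-2: AA|Aa
A/IV-2 un III-4×III-5: AA|Aa
⇒ A over [I-1,I-2,II-1,II-2,II-3,III-1,III-2,III-3,III-4,III-5,IV-1,IV-2]: 392 consistent
P/I-1 un ·: Pp
P/I-2 aff ·: pp
P/II-1 un I-1×I-2: Pp
P/II-2 aff ·: pp
P/II-3 aff I-1×I-2: pp
P/III-1 un II-1×II-2: Pp
P/III-2 un ·: PP|Pp
P/III-3 un II-1×II-2: Pp
P/III-4 un II-1×II-2: Pp
P/III-5 un ·: PP|Pp
P/IV-1 un III-1×III-2: PP|Pp
P/IV-2 un III-4×III-5: PP|Pp
⇒ P over [I-1,I-2,II-1,II-2,II-3,III-1,III-2,III-3,III-4,III-5,IV-1,IV-2]: 16 consistent
U/I-1 ? ·: UU|Uu|uu
U/I-2 un ·: UU|Uu
U/II-1 un I-1×I-2: UU|Uu
U/II-2 un ·: UU|Uu
U/II-3 un I-1×I-2: UU|Uu
U/III-1 un II-1×II-2: UU|Uu
U/III-2 aff ·: uu
U/III-3 un II-1×II-2: UU|Uu
U/III-4 un II-1×II-2: UU|Uu
U/III-5 un ·: UU|Uu
U/IV-1 un III-1×III-2: Uu
U/IV-2 ? III-4×III-5: UU|Uu|uu
⇒ U over [I-1,I-2,II-1,II-2,II-3,III-1,III-2,III-3,III-4,III-5,IV-1,IV-2]: 757 consistent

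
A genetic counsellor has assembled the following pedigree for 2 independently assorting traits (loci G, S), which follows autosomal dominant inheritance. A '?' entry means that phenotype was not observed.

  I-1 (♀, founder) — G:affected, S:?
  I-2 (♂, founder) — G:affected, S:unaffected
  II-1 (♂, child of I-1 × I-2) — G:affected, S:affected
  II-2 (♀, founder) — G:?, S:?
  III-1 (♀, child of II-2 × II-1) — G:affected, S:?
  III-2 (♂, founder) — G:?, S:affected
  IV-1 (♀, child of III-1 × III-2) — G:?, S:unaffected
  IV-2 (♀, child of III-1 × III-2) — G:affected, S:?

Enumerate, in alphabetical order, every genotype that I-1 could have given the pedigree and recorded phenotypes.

G/I-1 aff ·: Gg|GG
G/I-2 aff ·: Gg|GG
G/II-1 aff I-1×I-2: Gg|GG
G/II-2 ? ·: gg|Gg|GG
G/III-1 aff II-2×II-1: Gg|GG
G/III-2 ? ·: gg|Gg|GG
G/IV-1 ? III-1×III-2: gg|Gg|GG
G/IV-2 aff III-1×III-2: Gg|GG
⇒ G over [I-1,I-2,II-1,II-2,III-1,III-2,IV-1,IV-2]: 288 consistent
S/I-1 ? ·: Ss|SS
S/I-2 un ·: ss
S/II-1 aff I-1×I-2: Ss
S/II-2 ? ·: ss|Ss|SS
S/III-1 ? II-2×II-1: ss|Ss
S/III-2 aff ·: Ss
S/IV-1 un III-1×III-2: ss
S/IV-2 ? III-1×III-2: ss|Ss|SS
⇒ S over [I-1,I-2,II-1,II-2,III-1,III-2,IV-1,IV-2]: 26 consistent

I-1 ∈ {GG SS, GG Ss, Gg SS, Gg Ss}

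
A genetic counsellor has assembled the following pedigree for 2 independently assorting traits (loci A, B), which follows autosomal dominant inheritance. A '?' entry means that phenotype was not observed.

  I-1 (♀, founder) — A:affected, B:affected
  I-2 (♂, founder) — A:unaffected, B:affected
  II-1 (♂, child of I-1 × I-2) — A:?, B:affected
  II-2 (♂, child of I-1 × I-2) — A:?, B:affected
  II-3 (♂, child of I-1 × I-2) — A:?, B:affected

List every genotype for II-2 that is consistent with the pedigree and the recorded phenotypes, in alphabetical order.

A/I-1 aff ·: Aa|AA
A/I-2 un ·: aa
A/II-1 ? I-1×I-2: aa|Aa
A/II-2 ? I-1×I-2: aa|Aa
A/II-3 ? I-1×I-2: aa|Aa
⇒ A over [I-1,I-2,II-1,II-2,II-3]: 9 consistent
B/I-1 aff ·: Bb|BB
B/I-2 aff ·: Bb|BB
B/II-1 aff I-1×I-2: Bb|BB
B/II-2 aff I-1×I-2: Bb|BB
B/II-3 aff I-1×I-2: Bb|BB
⇒ B over [I-1,I-2,II-1,II-2,II-3]: 25 consistent

II-2 ∈ {Aa BB, Aa Bb, aa BB, aa Bb}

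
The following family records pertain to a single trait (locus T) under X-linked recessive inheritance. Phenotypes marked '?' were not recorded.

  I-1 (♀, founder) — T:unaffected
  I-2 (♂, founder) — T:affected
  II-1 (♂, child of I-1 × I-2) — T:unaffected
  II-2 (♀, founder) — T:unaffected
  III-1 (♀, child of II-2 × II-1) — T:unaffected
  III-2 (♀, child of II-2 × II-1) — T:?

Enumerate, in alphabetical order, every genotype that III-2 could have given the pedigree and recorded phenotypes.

T/I-1 un ·: X^TX^T|X^TX^t
T/I-2 aff ·: X^tY
T/II-1 un I-1×I-2: X^TY
T/II-2 un ·: X^TX^T|X^TX^t
T/III-1 un II-2×II-1: X^TX^T|X^TX^t
T/III-2 ? II-2×II-1: X^TX^T|X^TX^t
⇒ T over [I-1,I-2,II-1,II-2,III-1,III-2]: 10 consistent

III-2 ∈ {X^TX^T, X^TX^t}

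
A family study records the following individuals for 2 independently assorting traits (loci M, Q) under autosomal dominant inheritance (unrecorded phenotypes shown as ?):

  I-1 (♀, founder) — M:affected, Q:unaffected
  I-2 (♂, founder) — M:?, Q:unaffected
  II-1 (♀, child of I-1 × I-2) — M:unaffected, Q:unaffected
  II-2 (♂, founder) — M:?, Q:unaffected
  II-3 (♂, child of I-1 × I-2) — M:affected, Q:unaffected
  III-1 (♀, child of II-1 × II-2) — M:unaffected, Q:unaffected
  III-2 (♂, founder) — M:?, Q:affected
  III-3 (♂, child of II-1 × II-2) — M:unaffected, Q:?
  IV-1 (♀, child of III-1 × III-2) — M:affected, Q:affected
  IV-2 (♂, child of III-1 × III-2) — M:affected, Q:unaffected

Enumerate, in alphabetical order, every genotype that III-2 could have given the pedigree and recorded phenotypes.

III-2 ∈ {MM Qq, Mm Qq}

M/I-1 aff ·: Mm
M/I-2 ? ·: mm|Mm
M/II-1 un I-1×I-2: mm
M/II-2 ? ·: mm|Mm
M/II-3 aff I-1×I-2: Mm|MM
M/III-1 un II-1×II-2: mm
M/III-2 ? ·: Mm|MM
M/III-3 un II-1×II-2: mm
M/IV-1 aff III-1×III-2: Mm
M/IV-2 aff III-1×III-2: Mm
⇒ M over [I-1,I-2,II-1,II-2,II-3,III-1,III-2,III-3,IV-1,IV-2]: 12 consistent
Q/I-1 un ·: qq
Q/I-2 un ·: qq
Q/II-1 un I-1×I-2: qq
Q/II-2 un ·: qq
Q/II-3 un I-1×I-2: qq
Q/III-1 un II-1×II-2: qq
Q/III-2 aff ·: Qq
Q/III-3 ? II-1×II-2: qq
Q/IV-1 aff III-1×III-2: Qq
Q/IV-2 un III-1×III-2: qq
⇒ Q over [I-1,I-2,II-1,II-2,II-3,III-1,III-2,III-3,IV-1,IV-2]: 1 consistent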